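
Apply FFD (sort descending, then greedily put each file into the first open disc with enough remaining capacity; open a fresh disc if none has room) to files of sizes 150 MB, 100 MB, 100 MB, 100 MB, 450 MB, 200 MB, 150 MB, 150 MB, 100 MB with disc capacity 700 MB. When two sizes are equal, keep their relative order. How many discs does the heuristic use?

Sorted descending: 450, 200, 150, 150, 150, 100, 100, 100, 100.
  450 → disc 1 (new)  [load 450/700]
  200 → disc 1  [load 650/700]
  150 → disc 2 (new)  [load 150/700]
  150 → disc 2  [load 300/700]
  150 → disc 2  [load 450/700]
  100 → disc 2  [load 550/700]
  100 → disc 2  [load 650/700]
  100 → disc 3 (new)  [load 100/700]
  100 → disc 3  [load 200/700]
3 discs opened.

3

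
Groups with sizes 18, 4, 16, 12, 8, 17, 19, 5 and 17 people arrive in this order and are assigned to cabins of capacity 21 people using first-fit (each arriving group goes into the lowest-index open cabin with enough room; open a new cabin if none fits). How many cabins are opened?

  18 → cabin 1 (new)  [load 18/21]
  4 → cabin 2 (new)  [load 4/21]
  16 → cabin 2  [load 20/21]
  12 → cabin 3 (new)  [load 12/21]
  8 → cabin 3  [load 20/21]
  17 → cabin 4 (new)  [load 17/21]
  19 → cabin 5 (new)  [load 19/21]
  5 → cabin 6 (new)  [load 5/21]
  17 → cabin 7 (new)  [load 17/21]
7 cabins opened.

7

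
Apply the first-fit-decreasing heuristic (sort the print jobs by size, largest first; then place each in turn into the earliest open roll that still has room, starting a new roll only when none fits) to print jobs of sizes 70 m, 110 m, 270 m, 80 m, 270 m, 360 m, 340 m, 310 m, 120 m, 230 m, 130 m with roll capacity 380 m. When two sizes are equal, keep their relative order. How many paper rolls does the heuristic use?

Sorted descending: 360, 340, 310, 270, 270, 230, 130, 120, 110, 80, 70.
  360 → roll 1 (new)  [load 360/380]
  340 → roll 2 (new)  [load 340/380]
  310 → roll 3 (new)  [load 310/380]
  270 → roll 4 (new)  [load 270/380]
  270 → roll 5 (new)  [load 270/380]
  230 → roll 6 (new)  [load 230/380]
  130 → roll 6  [load 360/380]
  120 → roll 7 (new)  [load 120/380]
  110 → roll 4  [load 380/380]
  80 → roll 5  [load 350/380]
  70 → roll 3  [load 380/380]
7 paper rolls opened.

7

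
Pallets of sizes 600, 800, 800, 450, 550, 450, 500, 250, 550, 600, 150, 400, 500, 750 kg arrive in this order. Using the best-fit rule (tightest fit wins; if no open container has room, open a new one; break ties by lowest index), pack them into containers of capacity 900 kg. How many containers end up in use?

  600 → container 1 (new)  [load 600/900]
  800 → container 2 (new)  [load 800/900]
  800 → container 3 (new)  [load 800/900]
  450 → container 4 (new)  [load 450/900]
  550 → container 5 (new)  [load 550/900]
  450 → container 4  [load 900/900]
  500 → container 6 (new)  [load 500/900]
  250 → container 1  [load 850/900]
  550 → container 7 (new)  [load 550/900]
  600 → container 8 (new)  [load 600/900]
  150 → container 8  [load 750/900]
  400 → container 6  [load 900/900]
  500 → container 9 (new)  [load 500/900]
  750 → container 10 (new)  [load 750/900]
10 containers opened.

10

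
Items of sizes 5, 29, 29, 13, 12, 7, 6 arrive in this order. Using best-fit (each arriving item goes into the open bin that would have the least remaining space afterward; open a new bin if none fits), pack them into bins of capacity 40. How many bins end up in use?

  5 → bin 1 (new)  [load 5/40]
  29 → bin 1  [load 34/40]
  29 → bin 2 (new)  [load 29/40]
  13 → bin 3 (new)  [load 13/40]
  12 → bin 3  [load 25/40]
  7 → bin 2  [load 36/40]
  6 → bin 1  [load 40/40]
3 bins opened.

3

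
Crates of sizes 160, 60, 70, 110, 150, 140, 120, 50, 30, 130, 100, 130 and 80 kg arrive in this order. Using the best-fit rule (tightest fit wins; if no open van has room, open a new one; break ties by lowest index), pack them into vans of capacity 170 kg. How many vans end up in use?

10

  160 → van 1 (new)  [load 160/170]
  60 → van 2 (new)  [load 60/170]
  70 → van 2  [load 130/170]
  110 → van 3 (new)  [load 110/170]
  150 → van 4 (new)  [load 150/170]
  140 → van 5 (new)  [load 140/170]
  120 → van 6 (new)  [load 120/170]
  50 → van 6  [load 170/170]
  30 → van 5  [load 170/170]
  130 → van 7 (new)  [load 130/170]
  100 → van 8 (new)  [load 100/170]
  130 → van 9 (new)  [load 130/170]
  80 → van 10 (new)  [load 80/170]
10 vans opened.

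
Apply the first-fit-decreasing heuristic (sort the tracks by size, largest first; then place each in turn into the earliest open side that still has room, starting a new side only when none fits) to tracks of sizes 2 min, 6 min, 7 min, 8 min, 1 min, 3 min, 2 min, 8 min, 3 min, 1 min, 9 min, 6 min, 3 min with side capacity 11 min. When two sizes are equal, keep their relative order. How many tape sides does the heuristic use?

Sorted descending: 9, 8, 8, 7, 6, 6, 3, 3, 3, 2, 2, 1, 1.
  9 → side 1 (new)  [load 9/11]
  8 → side 2 (new)  [load 8/11]
  8 → side 3 (new)  [load 8/11]
  7 → side 4 (new)  [load 7/11]
  6 → side 5 (new)  [load 6/11]
  6 → side 6 (new)  [load 6/11]
  3 → side 2  [load 11/11]
  3 → side 3  [load 11/11]
  3 → side 4  [load 10/11]
  2 → side 1  [load 11/11]
  2 → side 5  [load 8/11]
  1 → side 4  [load 11/11]
  1 → side 5  [load 9/11]
6 tape sides opened.

6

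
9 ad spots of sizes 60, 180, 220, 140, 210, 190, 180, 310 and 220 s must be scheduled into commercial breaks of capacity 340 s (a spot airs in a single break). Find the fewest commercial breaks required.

Total = 310 + 220 + 220 + 210 + 190 + 180 + 180 + 140 + 60 = 1710 s.
Lower bound: ⌈1710/340⌉ = 6 commercial breaks.
Also, 7 ad spots each exceed 170 s, and no two of those can share a break, so at least 7 commercial breaks are needed.
A packing using 7 commercial breaks:
  break 1: 310 = 310
  break 2: 220 + 60 = 280
  break 3: 220 = 220
  break 4: 210 = 210
  break 5: 190 + 140 = 330
  break 6: 180 = 180
  break 7: 180 = 180
This matches the lower bound, so 7 is optimal.

7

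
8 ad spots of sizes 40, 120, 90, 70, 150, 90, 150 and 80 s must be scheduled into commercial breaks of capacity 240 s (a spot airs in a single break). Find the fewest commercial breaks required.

Total = 150 + 150 + 120 + 90 + 90 + 80 + 70 + 40 = 790 s.
Lower bound: ⌈790/240⌉ = 4 commercial breaks.
A packing using 4 commercial breaks:
  break 1: 150 + 90 = 240
  break 2: 150 + 90 = 240
  break 3: 120 + 80 + 40 = 240
  break 4: 70 = 70
This matches the lower bound, so 4 is optimal.

4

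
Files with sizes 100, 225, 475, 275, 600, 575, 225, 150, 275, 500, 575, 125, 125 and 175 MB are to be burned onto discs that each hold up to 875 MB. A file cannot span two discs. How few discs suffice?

Total = 600 + 575 + 575 + 500 + 475 + 275 + 275 + 225 + 225 + 175 + 150 + 125 + 125 + 100 = 4400 MB.
Lower bound: ⌈4400/875⌉ = 6 discs.
A packing using 6 discs:
  disc 1: 600 + 275 = 875
  disc 2: 575 + 275 = 850
  disc 3: 575 + 225 = 800
  disc 4: 500 + 225 + 150 = 875
  disc 5: 475 + 175 + 125 + 100 = 875
  disc 6: 125 = 125
This matches the lower bound, so 6 is optimal.

6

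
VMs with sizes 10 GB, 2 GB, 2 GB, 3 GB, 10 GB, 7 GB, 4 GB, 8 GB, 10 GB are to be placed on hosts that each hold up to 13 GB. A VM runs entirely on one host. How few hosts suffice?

Total = 10 + 10 + 10 + 8 + 7 + 4 + 3 + 2 + 2 = 56 GB.
Lower bound: ⌈56/13⌉ = 5 hosts.
A packing using 5 hosts:
  host 1: 10 + 3 = 13
  host 2: 10 + 2 = 12
  host 3: 10 + 2 = 12
  host 4: 8 + 4 = 12
  host 5: 7 = 7
This matches the lower bound, so 5 is optimal.

5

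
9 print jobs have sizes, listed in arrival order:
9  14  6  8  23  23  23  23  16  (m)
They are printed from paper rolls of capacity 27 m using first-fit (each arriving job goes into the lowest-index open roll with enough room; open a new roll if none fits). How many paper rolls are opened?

  9 → roll 1 (new)  [load 9/27]
  14 → roll 1  [load 23/27]
  6 → roll 2 (new)  [load 6/27]
  8 → roll 2  [load 14/27]
  23 → roll 3 (new)  [load 23/27]
  23 → roll 4 (new)  [load 23/27]
  23 → roll 5 (new)  [load 23/27]
  23 → roll 6 (new)  [load 23/27]
  16 → roll 7 (new)  [load 16/27]
7 paper rolls opened.

7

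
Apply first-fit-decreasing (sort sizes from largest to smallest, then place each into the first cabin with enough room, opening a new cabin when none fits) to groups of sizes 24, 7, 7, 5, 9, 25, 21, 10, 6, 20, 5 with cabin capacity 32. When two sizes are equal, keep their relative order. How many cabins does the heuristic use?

5

Sorted descending: 25, 24, 21, 20, 10, 9, 7, 7, 6, 5, 5.
  25 → cabin 1 (new)  [load 25/32]
  24 → cabin 2 (new)  [load 24/32]
  21 → cabin 3 (new)  [load 21/32]
  20 → cabin 4 (new)  [load 20/32]
  10 → cabin 3  [load 31/32]
  9 → cabin 4  [load 29/32]
  7 → cabin 1  [load 32/32]
  7 → cabin 2  [load 31/32]
  6 → cabin 5 (new)  [load 6/32]
  5 → cabin 5  [load 11/32]
  5 → cabin 5  [load 16/32]
5 cabins opened.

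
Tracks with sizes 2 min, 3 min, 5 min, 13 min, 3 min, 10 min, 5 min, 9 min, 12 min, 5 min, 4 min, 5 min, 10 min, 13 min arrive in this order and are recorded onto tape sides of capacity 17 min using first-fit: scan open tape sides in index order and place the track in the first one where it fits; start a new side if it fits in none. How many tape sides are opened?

  2 → side 1 (new)  [load 2/17]
  3 → side 1  [load 5/17]
  5 → side 1  [load 10/17]
  13 → side 2 (new)  [load 13/17]
  3 → side 1  [load 13/17]
  10 → side 3 (new)  [load 10/17]
  5 → side 3  [load 15/17]
  9 → side 4 (new)  [load 9/17]
  12 → side 5 (new)  [load 12/17]
  5 → side 4  [load 14/17]
  4 → side 1  [load 17/17]
  5 → side 5  [load 17/17]
  10 → side 6 (new)  [load 10/17]
  13 → side 7 (new)  [load 13/17]
7 tape sides opened.

7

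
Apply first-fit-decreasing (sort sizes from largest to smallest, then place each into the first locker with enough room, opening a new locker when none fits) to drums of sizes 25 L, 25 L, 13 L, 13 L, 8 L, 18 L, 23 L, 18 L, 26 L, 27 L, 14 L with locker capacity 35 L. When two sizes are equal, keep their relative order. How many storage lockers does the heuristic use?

8

Sorted descending: 27, 26, 25, 25, 23, 18, 18, 14, 13, 13, 8.
  27 → locker 1 (new)  [load 27/35]
  26 → locker 2 (new)  [load 26/35]
  25 → locker 3 (new)  [load 25/35]
  25 → locker 4 (new)  [load 25/35]
  23 → locker 5 (new)  [load 23/35]
  18 → locker 6 (new)  [load 18/35]
  18 → locker 7 (new)  [load 18/35]
  14 → locker 6  [load 32/35]
  13 → locker 7  [load 31/35]
  13 → locker 8 (new)  [load 13/35]
  8 → locker 1  [load 35/35]
8 storage lockers opened.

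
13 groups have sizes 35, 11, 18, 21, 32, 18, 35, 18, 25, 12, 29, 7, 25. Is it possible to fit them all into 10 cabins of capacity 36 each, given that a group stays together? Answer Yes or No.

A valid assignment using 9 cabins:
  cabin 1: 35 = 35
  cabin 2: 35 = 35
  cabin 3: 32 = 32
  cabin 4: 29 + 7 = 36
  cabin 5: 25 + 11 = 36
  cabin 6: 25 = 25
  cabin 7: 21 + 12 = 33
  cabin 8: 18 + 18 = 36
  cabin 9: 18 = 18
That uses only 9 ≤ 10, so 10 cabins are enough.

Yes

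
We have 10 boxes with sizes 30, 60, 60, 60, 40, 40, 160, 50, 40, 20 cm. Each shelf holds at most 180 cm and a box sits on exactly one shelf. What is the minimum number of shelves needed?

4

Total = 160 + 60 + 60 + 60 + 50 + 40 + 40 + 40 + 30 + 20 = 560 cm.
Lower bound: ⌈560/180⌉ = 4 shelves.
A packing using 4 shelves:
  shelf 1: 160 + 20 = 180
  shelf 2: 60 + 60 + 60 = 180
  shelf 3: 50 + 40 + 40 + 40 = 170
  shelf 4: 30 = 30
This matches the lower bound, so 4 is optimal.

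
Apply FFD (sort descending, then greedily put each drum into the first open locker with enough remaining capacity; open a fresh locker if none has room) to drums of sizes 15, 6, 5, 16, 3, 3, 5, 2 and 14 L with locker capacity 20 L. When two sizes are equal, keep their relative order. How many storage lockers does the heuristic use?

4

Sorted descending: 16, 15, 14, 6, 5, 5, 3, 3, 2.
  16 → locker 1 (new)  [load 16/20]
  15 → locker 2 (new)  [load 15/20]
  14 → locker 3 (new)  [load 14/20]
  6 → locker 3  [load 20/20]
  5 → locker 2  [load 20/20]
  5 → locker 4 (new)  [load 5/20]
  3 → locker 1  [load 19/20]
  3 → locker 4  [load 8/20]
  2 → locker 4  [load 10/20]
4 storage lockers opened.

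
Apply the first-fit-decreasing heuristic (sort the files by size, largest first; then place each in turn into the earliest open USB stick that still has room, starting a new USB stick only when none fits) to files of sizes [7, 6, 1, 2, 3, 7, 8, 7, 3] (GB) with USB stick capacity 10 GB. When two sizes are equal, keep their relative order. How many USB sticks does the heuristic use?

Sorted descending: 8, 7, 7, 7, 6, 3, 3, 2, 1.
  8 → USB stick 1 (new)  [load 8/10]
  7 → USB stick 2 (new)  [load 7/10]
  7 → USB stick 3 (new)  [load 7/10]
  7 → USB stick 4 (new)  [load 7/10]
  6 → USB stick 5 (new)  [load 6/10]
  3 → USB stick 2  [load 10/10]
  3 → USB stick 3  [load 10/10]
  2 → USB stick 1  [load 10/10]
  1 → USB stick 4  [load 8/10]
5 USB sticks opened.

5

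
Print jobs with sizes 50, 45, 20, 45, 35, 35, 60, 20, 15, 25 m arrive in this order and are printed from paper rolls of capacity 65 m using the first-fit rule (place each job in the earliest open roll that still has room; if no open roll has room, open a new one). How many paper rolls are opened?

  50 → roll 1 (new)  [load 50/65]
  45 → roll 2 (new)  [load 45/65]
  20 → roll 2  [load 65/65]
  45 → roll 3 (new)  [load 45/65]
  35 → roll 4 (new)  [load 35/65]
  35 → roll 5 (new)  [load 35/65]
  60 → roll 6 (new)  [load 60/65]
  20 → roll 3  [load 65/65]
  15 → roll 1  [load 65/65]
  25 → roll 4  [load 60/65]
6 paper rolls opened.

6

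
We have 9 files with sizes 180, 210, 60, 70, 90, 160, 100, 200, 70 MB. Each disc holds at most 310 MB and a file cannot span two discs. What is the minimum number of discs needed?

Total = 210 + 200 + 180 + 160 + 100 + 90 + 70 + 70 + 60 = 1140 MB.
Lower bound: ⌈1140/310⌉ = 4 discs.
A packing using 4 discs:
  disc 1: 210 + 100 = 310
  disc 2: 200 + 90 = 290
  disc 3: 180 + 70 + 60 = 310
  disc 4: 160 + 70 = 230
This matches the lower bound, so 4 is optimal.

4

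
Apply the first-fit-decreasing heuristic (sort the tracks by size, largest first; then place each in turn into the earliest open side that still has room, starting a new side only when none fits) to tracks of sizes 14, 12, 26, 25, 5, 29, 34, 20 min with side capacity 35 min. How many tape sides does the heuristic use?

Sorted descending: 34, 29, 26, 25, 20, 14, 12, 5.
  34 → side 1 (new)  [load 34/35]
  29 → side 2 (new)  [load 29/35]
  26 → side 3 (new)  [load 26/35]
  25 → side 4 (new)  [load 25/35]
  20 → side 5 (new)  [load 20/35]
  14 → side 5  [load 34/35]
  12 → side 6 (new)  [load 12/35]
  5 → side 2  [load 34/35]
6 tape sides opened.

6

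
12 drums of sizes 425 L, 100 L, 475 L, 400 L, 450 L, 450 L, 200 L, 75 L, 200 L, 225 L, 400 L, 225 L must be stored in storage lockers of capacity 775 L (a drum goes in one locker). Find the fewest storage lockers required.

Total = 475 + 450 + 450 + 425 + 400 + 400 + 225 + 225 + 200 + 200 + 100 + 75 = 3625 L.
Lower bound: ⌈3625/775⌉ = 5 storage lockers.
Also, 6 drums each exceed 775/2 L, and no two of those can share a locker, so at least 6 storage lockers are needed.
A packing using 6 storage lockers:
  locker 1: 475 + 225 + 75 = 775
  locker 2: 450 + 225 + 100 = 775
  locker 3: 450 + 200 = 650
  locker 4: 425 + 200 = 625
  locker 5: 400 = 400
  locker 6: 400 = 400
This matches the lower bound, so 6 is optimal.

6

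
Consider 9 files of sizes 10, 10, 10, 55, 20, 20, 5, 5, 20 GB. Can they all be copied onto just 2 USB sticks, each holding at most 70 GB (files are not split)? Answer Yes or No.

No

Total = 155 GB; ⌈155/70⌉ = 3.
At least 3 USB sticks are required, but only 2 are allowed.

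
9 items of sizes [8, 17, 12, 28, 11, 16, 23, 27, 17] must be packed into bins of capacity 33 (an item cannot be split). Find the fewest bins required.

Total = 28 + 27 + 23 + 17 + 17 + 16 + 12 + 11 + 8 = 159.
Lower bound: ⌈159/33⌉ = 5 bins.
A packing using 6 bins:
  bin 1: 28 = 28
  bin 2: 27 = 27
  bin 3: 23 + 8 = 31
  bin 4: 17 + 16 = 33
  bin 5: 17 + 12 = 29
  bin 6: 11 = 11
No arrangement into 5 bins stays within capacity, so 6 is optimal.

6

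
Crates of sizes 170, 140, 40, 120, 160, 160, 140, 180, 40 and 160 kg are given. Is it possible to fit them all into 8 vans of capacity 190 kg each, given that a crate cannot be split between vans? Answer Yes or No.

Yes

A valid assignment using 8 vans:
  van 1: 180 = 180
  van 2: 170 = 170
  van 3: 160 = 160
  van 4: 160 = 160
  van 5: 160 = 160
  van 6: 140 + 40 = 180
  van 7: 140 + 40 = 180
  van 8: 120 = 120
Every load is within 190 kg, so 8 vans suffice.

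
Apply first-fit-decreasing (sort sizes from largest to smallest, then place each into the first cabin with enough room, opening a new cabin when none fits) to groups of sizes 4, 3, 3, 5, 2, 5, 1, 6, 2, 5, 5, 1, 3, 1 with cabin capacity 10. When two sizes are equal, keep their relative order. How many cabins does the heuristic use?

5

Sorted descending: 6, 5, 5, 5, 5, 4, 3, 3, 3, 2, 2, 1, 1, 1.
  6 → cabin 1 (new)  [load 6/10]
  5 → cabin 2 (new)  [load 5/10]
  5 → cabin 2  [load 10/10]
  5 → cabin 3 (new)  [load 5/10]
  5 → cabin 3  [load 10/10]
  4 → cabin 1  [load 10/10]
  3 → cabin 4 (new)  [load 3/10]
  3 → cabin 4  [load 6/10]
  3 → cabin 4  [load 9/10]
  2 → cabin 5 (new)  [load 2/10]
  2 → cabin 5  [load 4/10]
  1 → cabin 4  [load 10/10]
  1 → cabin 5  [load 5/10]
  1 → cabin 5  [load 6/10]
5 cabins opened.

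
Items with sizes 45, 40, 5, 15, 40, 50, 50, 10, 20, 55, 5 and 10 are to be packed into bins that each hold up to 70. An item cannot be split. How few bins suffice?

Total = 55 + 50 + 50 + 45 + 40 + 40 + 20 + 15 + 10 + 10 + 5 + 5 = 345.
Lower bound: ⌈345/70⌉ = 5 bins.
Also, 6 items each exceed 35, and no two of those can share a bin, so at least 6 bins are needed.
A packing using 6 bins:
  bin 1: 55 + 15 = 70
  bin 2: 50 + 20 = 70
  bin 3: 50 + 10 + 10 = 70
  bin 4: 45 + 5 + 5 = 55
  bin 5: 40 = 40
  bin 6: 40 = 40
This matches the lower bound, so 6 is optimal.

6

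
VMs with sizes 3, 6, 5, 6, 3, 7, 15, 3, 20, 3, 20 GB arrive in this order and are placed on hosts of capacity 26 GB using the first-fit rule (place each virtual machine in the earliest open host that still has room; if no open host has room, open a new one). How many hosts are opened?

4

  3 → host 1 (new)  [load 3/26]
  6 → host 1  [load 9/26]
  5 → host 1  [load 14/26]
  6 → host 1  [load 20/26]
  3 → host 1  [load 23/26]
  7 → host 2 (new)  [load 7/26]
  15 → host 2  [load 22/26]
  3 → host 1  [load 26/26]
  20 → host 3 (new)  [load 20/26]
  3 → host 2  [load 25/26]
  20 → host 4 (new)  [load 20/26]
4 hosts opened.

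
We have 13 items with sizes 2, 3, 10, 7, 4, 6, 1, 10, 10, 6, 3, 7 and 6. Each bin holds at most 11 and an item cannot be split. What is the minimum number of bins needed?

8

Total = 10 + 10 + 10 + 7 + 7 + 6 + 6 + 6 + 4 + 3 + 3 + 2 + 1 = 75.
Lower bound: ⌈75/11⌉ = 7 bins.
Also, 8 items each exceed 11/2, and no two of those can share a bin, so at least 8 bins are needed.
A packing using 8 bins:
  bin 1: 10 + 1 = 11
  bin 2: 10 = 10
  bin 3: 10 = 10
  bin 4: 7 + 4 = 11
  bin 5: 7 + 3 = 10
  bin 6: 6 + 3 + 2 = 11
  bin 7: 6 = 6
  bin 8: 6 = 6
This matches the lower bound, so 8 is optimal.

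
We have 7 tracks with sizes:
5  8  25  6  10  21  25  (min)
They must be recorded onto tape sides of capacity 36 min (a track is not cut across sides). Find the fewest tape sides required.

3

Total = 25 + 25 + 21 + 10 + 8 + 6 + 5 = 100 min.
Lower bound: ⌈100/36⌉ = 3 tape sides.
A packing using 3 tape sides:
  side 1: 25 + 10 = 35
  side 2: 25 + 8 = 33
  side 3: 21 + 6 + 5 = 32
This matches the lower bound, so 3 is optimal.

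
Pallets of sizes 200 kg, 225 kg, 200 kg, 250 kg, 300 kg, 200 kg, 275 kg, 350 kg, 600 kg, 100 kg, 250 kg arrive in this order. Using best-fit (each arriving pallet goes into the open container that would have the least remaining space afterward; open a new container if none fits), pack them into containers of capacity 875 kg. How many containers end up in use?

  200 → container 1 (new)  [load 200/875]
  225 → container 1  [load 425/875]
  200 → container 1  [load 625/875]
  250 → container 1  [load 875/875]
  300 → container 2 (new)  [load 300/875]
  200 → container 2  [load 500/875]
  275 → container 2  [load 775/875]
  350 → container 3 (new)  [load 350/875]
  600 → container 4 (new)  [load 600/875]
  100 → container 2  [load 875/875]
  250 → container 4  [load 850/875]
4 containers opened.

4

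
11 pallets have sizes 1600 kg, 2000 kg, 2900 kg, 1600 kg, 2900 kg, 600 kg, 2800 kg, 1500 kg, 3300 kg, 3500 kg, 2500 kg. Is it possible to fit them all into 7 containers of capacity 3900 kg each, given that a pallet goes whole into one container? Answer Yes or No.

No

Total = 25200 kg; ⌈25200/3900⌉ = 7.
The bound of 7 does not rule out 7, but exhaustive search shows no assignment into 7 containers of capacity 3900 kg exists — the minimum is 8.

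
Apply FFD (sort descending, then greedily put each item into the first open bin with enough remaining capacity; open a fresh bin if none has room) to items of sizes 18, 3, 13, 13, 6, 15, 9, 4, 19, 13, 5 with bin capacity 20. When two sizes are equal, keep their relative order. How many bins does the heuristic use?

7

Sorted descending: 19, 18, 15, 13, 13, 13, 9, 6, 5, 4, 3.
  19 → bin 1 (new)  [load 19/20]
  18 → bin 2 (new)  [load 18/20]
  15 → bin 3 (new)  [load 15/20]
  13 → bin 4 (new)  [load 13/20]
  13 → bin 5 (new)  [load 13/20]
  13 → bin 6 (new)  [load 13/20]
  9 → bin 7 (new)  [load 9/20]
  6 → bin 4  [load 19/20]
  5 → bin 3  [load 20/20]
  4 → bin 5  [load 17/20]
  3 → bin 5  [load 20/20]
7 bins opened.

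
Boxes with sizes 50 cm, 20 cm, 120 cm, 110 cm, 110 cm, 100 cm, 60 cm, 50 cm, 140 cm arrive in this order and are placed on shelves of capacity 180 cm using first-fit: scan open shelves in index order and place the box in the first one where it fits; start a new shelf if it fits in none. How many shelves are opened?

5

  50 → shelf 1 (new)  [load 50/180]
  20 → shelf 1  [load 70/180]
  120 → shelf 2 (new)  [load 120/180]
  110 → shelf 1  [load 180/180]
  110 → shelf 3 (new)  [load 110/180]
  100 → shelf 4 (new)  [load 100/180]
  60 → shelf 2  [load 180/180]
  50 → shelf 3  [load 160/180]
  140 → shelf 5 (new)  [load 140/180]
5 shelves opened.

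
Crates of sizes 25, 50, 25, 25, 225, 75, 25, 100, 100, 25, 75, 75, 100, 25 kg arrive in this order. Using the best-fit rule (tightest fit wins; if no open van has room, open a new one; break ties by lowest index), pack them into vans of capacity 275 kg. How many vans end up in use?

4

  25 → van 1 (new)  [load 25/275]
  50 → van 1  [load 75/275]
  25 → van 1  [load 100/275]
  25 → van 1  [load 125/275]
  225 → van 2 (new)  [load 225/275]
  75 → van 1  [load 200/275]
  25 → van 2  [load 250/275]
  100 → van 3 (new)  [load 100/275]
  100 → van 3  [load 200/275]
  25 → van 2  [load 275/275]
  75 → van 1  [load 275/275]
  75 → van 3  [load 275/275]
  100 → van 4 (new)  [load 100/275]
  25 → van 4  [load 125/275]
4 vans opened.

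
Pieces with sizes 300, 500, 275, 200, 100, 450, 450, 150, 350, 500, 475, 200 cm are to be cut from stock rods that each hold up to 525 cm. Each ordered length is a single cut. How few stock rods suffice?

9

Total = 500 + 500 + 475 + 450 + 450 + 350 + 300 + 275 + 200 + 200 + 150 + 100 = 3950 cm.
Lower bound: ⌈3950/525⌉ = 8 stock rods.
A packing using 9 stock rods:
  stock rod 1: 500 = 500
  stock rod 2: 500 = 500
  stock rod 3: 475 = 475
  stock rod 4: 450 = 450
  stock rod 5: 450 = 450
  stock rod 6: 350 + 150 = 500
  stock rod 7: 300 + 200 = 500
  stock rod 8: 275 + 200 = 475
  stock rod 9: 100 = 100
No arrangement into 8 stock rods stays within capacity, so 9 is optimal.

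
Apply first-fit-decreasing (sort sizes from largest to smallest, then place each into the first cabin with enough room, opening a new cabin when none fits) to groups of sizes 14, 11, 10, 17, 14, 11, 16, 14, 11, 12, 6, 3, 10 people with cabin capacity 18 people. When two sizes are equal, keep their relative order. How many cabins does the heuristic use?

Sorted descending: 17, 16, 14, 14, 14, 12, 11, 11, 11, 10, 10, 6, 3.
  17 → cabin 1 (new)  [load 17/18]
  16 → cabin 2 (new)  [load 16/18]
  14 → cabin 3 (new)  [load 14/18]
  14 → cabin 4 (new)  [load 14/18]
  14 → cabin 5 (new)  [load 14/18]
  12 → cabin 6 (new)  [load 12/18]
  11 → cabin 7 (new)  [load 11/18]
  11 → cabin 8 (new)  [load 11/18]
  11 → cabin 9 (new)  [load 11/18]
  10 → cabin 10 (new)  [load 10/18]
  10 → cabin 11 (new)  [load 10/18]
  6 → cabin 6  [load 18/18]
  3 → cabin 3  [load 17/18]
11 cabins opened.

11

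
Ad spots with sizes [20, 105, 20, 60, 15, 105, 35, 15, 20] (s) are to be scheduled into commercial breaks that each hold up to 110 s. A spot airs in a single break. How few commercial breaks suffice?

4

Total = 105 + 105 + 60 + 35 + 20 + 20 + 20 + 15 + 15 = 395 s.
Lower bound: ⌈395/110⌉ = 4 commercial breaks.
A packing using 4 commercial breaks:
  break 1: 105 = 105
  break 2: 105 = 105
  break 3: 60 + 35 + 15 = 110
  break 4: 20 + 20 + 20 + 15 = 75
This matches the lower bound, so 4 is optimal.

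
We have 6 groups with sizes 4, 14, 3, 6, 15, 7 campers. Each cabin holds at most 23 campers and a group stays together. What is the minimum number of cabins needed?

Total = 15 + 14 + 7 + 6 + 4 + 3 = 49 campers.
Lower bound: ⌈49/23⌉ = 3 cabins.
A packing using 3 cabins:
  cabin 1: 15 + 7 = 22
  cabin 2: 14 + 6 + 3 = 23
  cabin 3: 4 = 4
This matches the lower bound, so 3 is optimal.

3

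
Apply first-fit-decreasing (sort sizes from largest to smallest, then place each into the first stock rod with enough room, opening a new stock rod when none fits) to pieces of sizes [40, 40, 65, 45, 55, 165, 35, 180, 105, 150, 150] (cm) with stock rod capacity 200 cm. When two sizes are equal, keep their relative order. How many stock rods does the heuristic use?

6

Sorted descending: 180, 165, 150, 150, 105, 65, 55, 45, 40, 40, 35.
  180 → stock rod 1 (new)  [load 180/200]
  165 → stock rod 2 (new)  [load 165/200]
  150 → stock rod 3 (new)  [load 150/200]
  150 → stock rod 4 (new)  [load 150/200]
  105 → stock rod 5 (new)  [load 105/200]
  65 → stock rod 5  [load 170/200]
  55 → stock rod 6 (new)  [load 55/200]
  45 → stock rod 3  [load 195/200]
  40 → stock rod 4  [load 190/200]
  40 → stock rod 6  [load 95/200]
  35 → stock rod 2  [load 200/200]
6 stock rods opened.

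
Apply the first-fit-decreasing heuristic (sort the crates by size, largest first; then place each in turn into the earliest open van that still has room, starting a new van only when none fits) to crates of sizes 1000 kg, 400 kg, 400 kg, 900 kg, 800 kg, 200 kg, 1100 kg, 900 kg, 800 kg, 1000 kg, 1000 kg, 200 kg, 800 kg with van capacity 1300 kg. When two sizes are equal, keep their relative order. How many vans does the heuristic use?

Sorted descending: 1100, 1000, 1000, 1000, 900, 900, 800, 800, 800, 400, 400, 200, 200.
  1100 → van 1 (new)  [load 1100/1300]
  1000 → van 2 (new)  [load 1000/1300]
  1000 → van 3 (new)  [load 1000/1300]
  1000 → van 4 (new)  [load 1000/1300]
  900 → van 5 (new)  [load 900/1300]
  900 → van 6 (new)  [load 900/1300]
  800 → van 7 (new)  [load 800/1300]
  800 → van 8 (new)  [load 800/1300]
  800 → van 9 (new)  [load 800/1300]
  400 → van 5  [load 1300/1300]
  400 → van 6  [load 1300/1300]
  200 → van 1  [load 1300/1300]
  200 → van 2  [load 1200/1300]
9 vans opened.

9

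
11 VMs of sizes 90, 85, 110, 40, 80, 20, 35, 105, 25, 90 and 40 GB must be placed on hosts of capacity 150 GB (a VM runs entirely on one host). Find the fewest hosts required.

6

Total = 110 + 105 + 90 + 90 + 85 + 80 + 40 + 40 + 35 + 25 + 20 = 720 GB.
Lower bound: ⌈720/150⌉ = 5 hosts.
Also, 6 VMs each exceed 75 GB, and no two of those can share a host, so at least 6 hosts are needed.
A packing using 6 hosts:
  host 1: 110 + 40 = 150
  host 2: 105 + 40 = 145
  host 3: 90 + 35 + 25 = 150
  host 4: 90 + 20 = 110
  host 5: 85 = 85
  host 6: 80 = 80
This matches the lower bound, so 6 is optimal.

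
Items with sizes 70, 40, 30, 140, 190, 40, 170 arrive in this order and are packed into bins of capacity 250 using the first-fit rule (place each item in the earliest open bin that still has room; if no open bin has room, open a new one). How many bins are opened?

4

  70 → bin 1 (new)  [load 70/250]
  40 → bin 1  [load 110/250]
  30 → bin 1  [load 140/250]
  140 → bin 2 (new)  [load 140/250]
  190 → bin 3 (new)  [load 190/250]
  40 → bin 1  [load 180/250]
  170 → bin 4 (new)  [load 170/250]
4 bins opened.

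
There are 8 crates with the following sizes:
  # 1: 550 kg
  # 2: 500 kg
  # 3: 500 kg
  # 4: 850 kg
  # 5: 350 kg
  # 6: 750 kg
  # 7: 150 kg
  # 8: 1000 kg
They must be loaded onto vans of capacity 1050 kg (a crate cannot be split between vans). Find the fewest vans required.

5

Total = 1000 + 850 + 750 + 550 + 500 + 500 + 350 + 150 = 4650 kg.
Lower bound: ⌈4650/1050⌉ = 5 vans.
A packing using 5 vans:
  van 1: 1000 = 1000
  van 2: 850 + 150 = 1000
  van 3: 750 = 750
  van 4: 550 + 500 = 1050
  van 5: 500 + 350 = 850
This matches the lower bound, so 5 is optimal.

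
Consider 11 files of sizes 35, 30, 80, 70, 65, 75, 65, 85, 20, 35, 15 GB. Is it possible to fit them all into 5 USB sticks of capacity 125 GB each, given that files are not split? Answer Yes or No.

No

Total = 575 GB; ⌈575/125⌉ = 5.
6 files each exceed half the capacity and cannot share a USB stick, forcing at least 6 USB sticks.
At least 6 USB sticks are required, but only 5 are allowed.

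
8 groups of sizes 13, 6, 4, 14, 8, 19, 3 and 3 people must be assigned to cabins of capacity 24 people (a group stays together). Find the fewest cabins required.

3

Total = 19 + 14 + 13 + 8 + 6 + 4 + 3 + 3 = 70 people.
Lower bound: ⌈70/24⌉ = 3 cabins.
A packing using 3 cabins:
  cabin 1: 19 + 4 = 23
  cabin 2: 14 + 6 + 3 = 23
  cabin 3: 13 + 8 + 3 = 24
This matches the lower bound, so 3 is optimal.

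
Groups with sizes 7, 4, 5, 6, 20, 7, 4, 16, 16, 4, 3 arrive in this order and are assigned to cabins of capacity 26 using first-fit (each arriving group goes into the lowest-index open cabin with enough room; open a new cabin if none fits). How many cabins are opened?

  7 → cabin 1 (new)  [load 7/26]
  4 → cabin 1  [load 11/26]
  5 → cabin 1  [load 16/26]
  6 → cabin 1  [load 22/26]
  20 → cabin 2 (new)  [load 20/26]
  7 → cabin 3 (new)  [load 7/26]
  4 → cabin 1  [load 26/26]
  16 → cabin 3  [load 23/26]
  16 → cabin 4 (new)  [load 16/26]
  4 → cabin 2  [load 24/26]
  3 → cabin 3  [load 26/26]
4 cabins opened.

4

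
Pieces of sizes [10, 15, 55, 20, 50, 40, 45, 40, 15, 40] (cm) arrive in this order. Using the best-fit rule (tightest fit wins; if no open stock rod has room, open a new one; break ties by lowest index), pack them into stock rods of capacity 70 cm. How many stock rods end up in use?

7

  10 → stock rod 1 (new)  [load 10/70]
  15 → stock rod 1  [load 25/70]
  55 → stock rod 2 (new)  [load 55/70]
  20 → stock rod 1  [load 45/70]
  50 → stock rod 3 (new)  [load 50/70]
  40 → stock rod 4 (new)  [load 40/70]
  45 → stock rod 5 (new)  [load 45/70]
  40 → stock rod 6 (new)  [load 40/70]
  15 → stock rod 2  [load 70/70]
  40 → stock rod 7 (new)  [load 40/70]
7 stock rods opened.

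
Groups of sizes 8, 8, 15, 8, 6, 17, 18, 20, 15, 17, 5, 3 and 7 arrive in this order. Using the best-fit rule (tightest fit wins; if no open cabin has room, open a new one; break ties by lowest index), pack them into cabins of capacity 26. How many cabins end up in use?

7

  8 → cabin 1 (new)  [load 8/26]
  8 → cabin 1  [load 16/26]
  15 → cabin 2 (new)  [load 15/26]
  8 → cabin 1  [load 24/26]
  6 → cabin 2  [load 21/26]
  17 → cabin 3 (new)  [load 17/26]
  18 → cabin 4 (new)  [load 18/26]
  20 → cabin 5 (new)  [load 20/26]
  15 → cabin 6 (new)  [load 15/26]
  17 → cabin 7 (new)  [load 17/26]
  5 → cabin 2  [load 26/26]
  3 → cabin 5  [load 23/26]
  7 → cabin 4  [load 25/26]
7 cabins opened.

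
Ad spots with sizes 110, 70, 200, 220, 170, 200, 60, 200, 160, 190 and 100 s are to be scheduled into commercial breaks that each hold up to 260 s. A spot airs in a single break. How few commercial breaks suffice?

Total = 220 + 200 + 200 + 200 + 190 + 170 + 160 + 110 + 100 + 70 + 60 = 1680 s.
Lower bound: ⌈1680/260⌉ = 7 commercial breaks.
A packing using 8 commercial breaks:
  break 1: 220 = 220
  break 2: 200 + 60 = 260
  break 3: 200 = 200
  break 4: 200 = 200
  break 5: 190 + 70 = 260
  break 6: 170 = 170
  break 7: 160 + 100 = 260
  break 8: 110 = 110
No arrangement into 7 commercial breaks stays within capacity, so 8 is optimal.

8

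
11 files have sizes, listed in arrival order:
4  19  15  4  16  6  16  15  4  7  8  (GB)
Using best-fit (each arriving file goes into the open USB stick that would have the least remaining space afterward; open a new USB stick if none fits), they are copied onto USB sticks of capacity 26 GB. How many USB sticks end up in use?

5

  4 → USB stick 1 (new)  [load 4/26]
  19 → USB stick 1  [load 23/26]
  15 → USB stick 2 (new)  [load 15/26]
  4 → USB stick 2  [load 19/26]
  16 → USB stick 3 (new)  [load 16/26]
  6 → USB stick 2  [load 25/26]
  16 → USB stick 4 (new)  [load 16/26]
  15 → USB stick 5 (new)  [load 15/26]
  4 → USB stick 3  [load 20/26]
  7 → USB stick 4  [load 23/26]
  8 → USB stick 5  [load 23/26]
5 USB sticks opened.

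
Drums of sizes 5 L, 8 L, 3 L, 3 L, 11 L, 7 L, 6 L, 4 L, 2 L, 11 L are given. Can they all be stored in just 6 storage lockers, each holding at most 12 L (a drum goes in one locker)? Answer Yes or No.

A valid assignment using 6 storage lockers:
  locker 1: 11 = 11
  locker 2: 11 = 11
  locker 3: 8 + 4 = 12
  locker 4: 7 + 5 = 12
  locker 5: 6 + 3 + 3 = 12
  locker 6: 2 = 2
Every load is within 12 L, so 6 storage lockers suffice.

Yes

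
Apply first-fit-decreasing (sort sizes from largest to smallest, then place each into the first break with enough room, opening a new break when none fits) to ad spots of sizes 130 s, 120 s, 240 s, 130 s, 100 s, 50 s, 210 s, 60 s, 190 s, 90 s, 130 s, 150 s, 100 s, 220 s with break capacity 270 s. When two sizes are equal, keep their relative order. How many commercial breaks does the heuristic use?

Sorted descending: 240, 220, 210, 190, 150, 130, 130, 130, 120, 100, 100, 90, 60, 50.
  240 → break 1 (new)  [load 240/270]
  220 → break 2 (new)  [load 220/270]
  210 → break 3 (new)  [load 210/270]
  190 → break 4 (new)  [load 190/270]
  150 → break 5 (new)  [load 150/270]
  130 → break 6 (new)  [load 130/270]
  130 → break 6  [load 260/270]
  130 → break 7 (new)  [load 130/270]
  120 → break 5  [load 270/270]
  100 → break 7  [load 230/270]
  100 → break 8 (new)  [load 100/270]
  90 → break 8  [load 190/270]
  60 → break 3  [load 270/270]
  50 → break 2  [load 270/270]
8 commercial breaks opened.

8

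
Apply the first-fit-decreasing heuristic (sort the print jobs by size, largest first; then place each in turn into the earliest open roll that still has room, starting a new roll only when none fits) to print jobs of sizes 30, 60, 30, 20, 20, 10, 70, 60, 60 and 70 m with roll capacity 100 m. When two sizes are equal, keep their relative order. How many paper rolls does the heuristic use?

Sorted descending: 70, 70, 60, 60, 60, 30, 30, 20, 20, 10.
  70 → roll 1 (new)  [load 70/100]
  70 → roll 2 (new)  [load 70/100]
  60 → roll 3 (new)  [load 60/100]
  60 → roll 4 (new)  [load 60/100]
  60 → roll 5 (new)  [load 60/100]
  30 → roll 1  [load 100/100]
  30 → roll 2  [load 100/100]
  20 → roll 3  [load 80/100]
  20 → roll 3  [load 100/100]
  10 → roll 4  [load 70/100]
5 paper rolls opened.

5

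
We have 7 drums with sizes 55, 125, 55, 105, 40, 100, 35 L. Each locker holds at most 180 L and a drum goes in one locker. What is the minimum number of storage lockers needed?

Total = 125 + 105 + 100 + 55 + 55 + 40 + 35 = 515 L.
Lower bound: ⌈515/180⌉ = 3 storage lockers.
A packing using 3 storage lockers:
  locker 1: 125 + 55 = 180
  locker 2: 105 + 55 = 160
  locker 3: 100 + 40 + 35 = 175
This matches the lower bound, so 3 is optimal.

3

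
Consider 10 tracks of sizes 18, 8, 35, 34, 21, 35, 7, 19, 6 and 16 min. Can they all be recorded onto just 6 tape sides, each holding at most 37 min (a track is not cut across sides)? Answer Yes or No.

A valid assignment using 6 tape sides:
  side 1: 35 = 35
  side 2: 35 = 35
  side 3: 34 = 34
  side 4: 21 + 16 = 37
  side 5: 19 + 18 = 37
  side 6: 8 + 7 + 6 = 21
Every load is within 37 min, so 6 tape sides suffice.

Yes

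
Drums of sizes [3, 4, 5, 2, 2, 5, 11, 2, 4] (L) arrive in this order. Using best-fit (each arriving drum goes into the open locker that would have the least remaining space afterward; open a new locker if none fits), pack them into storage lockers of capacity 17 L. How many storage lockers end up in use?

3

  3 → locker 1 (new)  [load 3/17]
  4 → locker 1  [load 7/17]
  5 → locker 1  [load 12/17]
  2 → locker 1  [load 14/17]
  2 → locker 1  [load 16/17]
  5 → locker 2 (new)  [load 5/17]
  11 → locker 2  [load 16/17]
  2 → locker 3 (new)  [load 2/17]
  4 → locker 3  [load 6/17]
3 storage lockers opened.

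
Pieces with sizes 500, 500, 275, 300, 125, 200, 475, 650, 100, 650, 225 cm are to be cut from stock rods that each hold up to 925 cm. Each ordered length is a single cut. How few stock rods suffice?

Total = 650 + 650 + 500 + 500 + 475 + 300 + 275 + 225 + 200 + 125 + 100 = 4000 cm.
Lower bound: ⌈4000/925⌉ = 5 stock rods.
A packing using 5 stock rods:
  stock rod 1: 650 + 275 = 925
  stock rod 2: 650 + 225 = 875
  stock rod 3: 500 + 300 + 125 = 925
  stock rod 4: 500 + 200 + 100 = 800
  stock rod 5: 475 = 475
This matches the lower bound, so 5 is optimal.

5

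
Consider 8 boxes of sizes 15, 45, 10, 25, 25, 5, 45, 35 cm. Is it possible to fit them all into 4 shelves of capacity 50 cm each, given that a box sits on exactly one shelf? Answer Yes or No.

No

Total = 205 cm; ⌈205/50⌉ = 5.
At least 5 shelves are required, but only 4 are allowed.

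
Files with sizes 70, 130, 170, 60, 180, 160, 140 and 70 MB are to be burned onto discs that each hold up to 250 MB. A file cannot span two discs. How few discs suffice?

Total = 180 + 170 + 160 + 140 + 130 + 70 + 70 + 60 = 980 MB.
Lower bound: ⌈980/250⌉ = 4 discs.
Also, 5 files each exceed 125 MB, and no two of those can share a disc, so at least 5 discs are needed.
A packing using 5 discs:
  disc 1: 180 + 70 = 250
  disc 2: 170 + 70 = 240
  disc 3: 160 + 60 = 220
  disc 4: 140 = 140
  disc 5: 130 = 130
This matches the lower bound, so 5 is optimal.

5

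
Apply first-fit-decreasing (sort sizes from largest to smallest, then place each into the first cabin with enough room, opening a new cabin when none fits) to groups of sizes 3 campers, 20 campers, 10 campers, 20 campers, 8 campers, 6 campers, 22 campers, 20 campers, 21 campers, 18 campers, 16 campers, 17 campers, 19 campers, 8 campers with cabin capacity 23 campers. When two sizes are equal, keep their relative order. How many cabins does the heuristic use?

Sorted descending: 22, 21, 20, 20, 20, 19, 18, 17, 16, 10, 8, 8, 6, 3.
  22 → cabin 1 (new)  [load 22/23]
  21 → cabin 2 (new)  [load 21/23]
  20 → cabin 3 (new)  [load 20/23]
  20 → cabin 4 (new)  [load 20/23]
  20 → cabin 5 (new)  [load 20/23]
  19 → cabin 6 (new)  [load 19/23]
  18 → cabin 7 (new)  [load 18/23]
  17 → cabin 8 (new)  [load 17/23]
  16 → cabin 9 (new)  [load 16/23]
  10 → cabin 10 (new)  [load 10/23]
  8 → cabin 10  [load 18/23]
  8 → cabin 11 (new)  [load 8/23]
  6 → cabin 8  [load 23/23]
  3 → cabin 3  [load 23/23]
11 cabins opened.

11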